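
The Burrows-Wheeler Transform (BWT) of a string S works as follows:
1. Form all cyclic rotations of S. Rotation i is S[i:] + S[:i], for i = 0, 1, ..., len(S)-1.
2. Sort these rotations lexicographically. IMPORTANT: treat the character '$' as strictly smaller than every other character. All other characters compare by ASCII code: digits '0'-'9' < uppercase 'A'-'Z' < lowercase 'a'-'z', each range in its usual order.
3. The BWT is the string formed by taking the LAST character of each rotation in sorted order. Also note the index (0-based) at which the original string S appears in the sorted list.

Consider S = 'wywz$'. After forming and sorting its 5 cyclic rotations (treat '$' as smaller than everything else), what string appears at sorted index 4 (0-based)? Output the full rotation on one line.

Answer: z$wyw

Derivation:
All 5 rotations (rotation i = S[i:]+S[:i]):
  rot[0] = wywz$
  rot[1] = ywz$w
  rot[2] = wz$wy
  rot[3] = z$wyw
  rot[4] = $wywz
Sorted (with $ < everything):
  sorted[0] = $wywz
  sorted[1] = wywz$
  sorted[2] = wz$wy
  sorted[3] = ywz$w
  sorted[4] = z$wyw
sorted[4] = z$wyw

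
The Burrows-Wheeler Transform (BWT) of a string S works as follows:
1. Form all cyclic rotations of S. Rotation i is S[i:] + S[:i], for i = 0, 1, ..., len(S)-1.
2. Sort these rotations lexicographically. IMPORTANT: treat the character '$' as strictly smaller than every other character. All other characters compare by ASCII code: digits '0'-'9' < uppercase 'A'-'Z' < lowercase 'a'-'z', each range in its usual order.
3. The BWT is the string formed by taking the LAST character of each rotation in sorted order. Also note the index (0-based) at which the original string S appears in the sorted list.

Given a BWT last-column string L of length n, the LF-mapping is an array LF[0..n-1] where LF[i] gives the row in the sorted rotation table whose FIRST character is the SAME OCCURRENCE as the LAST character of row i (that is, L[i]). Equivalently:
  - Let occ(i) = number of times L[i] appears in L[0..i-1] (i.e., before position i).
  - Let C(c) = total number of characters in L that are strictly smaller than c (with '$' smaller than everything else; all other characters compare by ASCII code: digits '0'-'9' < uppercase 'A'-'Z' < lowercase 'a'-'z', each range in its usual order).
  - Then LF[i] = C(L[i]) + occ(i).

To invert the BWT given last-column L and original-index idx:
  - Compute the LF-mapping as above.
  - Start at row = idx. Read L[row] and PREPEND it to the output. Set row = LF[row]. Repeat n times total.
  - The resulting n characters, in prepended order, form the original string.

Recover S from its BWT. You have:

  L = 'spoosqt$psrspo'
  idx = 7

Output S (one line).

LF mapping: 9 4 1 2 10 7 13 0 5 11 8 12 6 3
Walk LF starting at row 7, prepending L[row]:
  step 1: row=7, L[7]='$', prepend. Next row=LF[7]=0
  step 2: row=0, L[0]='s', prepend. Next row=LF[0]=9
  step 3: row=9, L[9]='s', prepend. Next row=LF[9]=11
  step 4: row=11, L[11]='s', prepend. Next row=LF[11]=12
  step 5: row=12, L[12]='p', prepend. Next row=LF[12]=6
  step 6: row=6, L[6]='t', prepend. Next row=LF[6]=13
  step 7: row=13, L[13]='o', prepend. Next row=LF[13]=3
  step 8: row=3, L[3]='o', prepend. Next row=LF[3]=2
  step 9: row=2, L[2]='o', prepend. Next row=LF[2]=1
  step 10: row=1, L[1]='p', prepend. Next row=LF[1]=4
  step 11: row=4, L[4]='s', prepend. Next row=LF[4]=10
  step 12: row=10, L[10]='r', prepend. Next row=LF[10]=8
  step 13: row=8, L[8]='p', prepend. Next row=LF[8]=5
  step 14: row=5, L[5]='q', prepend. Next row=LF[5]=7
Reversed output: qprspoootpsss$

Answer: qprspoootpsss$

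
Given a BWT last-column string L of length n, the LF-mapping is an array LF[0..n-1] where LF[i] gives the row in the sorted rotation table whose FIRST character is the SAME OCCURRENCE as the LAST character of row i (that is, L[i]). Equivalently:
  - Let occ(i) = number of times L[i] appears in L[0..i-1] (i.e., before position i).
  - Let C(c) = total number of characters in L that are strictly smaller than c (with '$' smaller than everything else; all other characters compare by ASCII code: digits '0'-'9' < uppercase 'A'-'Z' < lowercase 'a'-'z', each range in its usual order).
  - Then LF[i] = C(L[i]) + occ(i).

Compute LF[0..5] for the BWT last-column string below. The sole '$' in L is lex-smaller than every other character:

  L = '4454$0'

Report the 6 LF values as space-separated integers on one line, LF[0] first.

Char counts: '$':1, '0':1, '4':3, '5':1
C (first-col start): C('$')=0, C('0')=1, C('4')=2, C('5')=5
L[0]='4': occ=0, LF[0]=C('4')+0=2+0=2
L[1]='4': occ=1, LF[1]=C('4')+1=2+1=3
L[2]='5': occ=0, LF[2]=C('5')+0=5+0=5
L[3]='4': occ=2, LF[3]=C('4')+2=2+2=4
L[4]='$': occ=0, LF[4]=C('$')+0=0+0=0
L[5]='0': occ=0, LF[5]=C('0')+0=1+0=1

Answer: 2 3 5 4 0 1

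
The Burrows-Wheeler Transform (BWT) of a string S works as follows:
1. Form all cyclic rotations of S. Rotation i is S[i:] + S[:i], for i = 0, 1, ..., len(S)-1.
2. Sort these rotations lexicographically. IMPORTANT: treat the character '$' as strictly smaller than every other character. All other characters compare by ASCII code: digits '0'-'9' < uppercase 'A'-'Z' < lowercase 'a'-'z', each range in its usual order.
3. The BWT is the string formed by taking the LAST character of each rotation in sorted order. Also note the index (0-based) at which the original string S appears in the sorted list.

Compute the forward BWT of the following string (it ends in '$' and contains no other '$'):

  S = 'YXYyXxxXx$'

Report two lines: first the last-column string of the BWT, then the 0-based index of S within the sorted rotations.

Answer: xYxy$XXxXY
4

Derivation:
All 10 rotations (rotation i = S[i:]+S[:i]):
  rot[0] = YXYyXxxXx$
  rot[1] = XYyXxxXx$Y
  rot[2] = YyXxxXx$YX
  rot[3] = yXxxXx$YXY
  rot[4] = XxxXx$YXYy
  rot[5] = xxXx$YXYyX
  rot[6] = xXx$YXYyXx
  rot[7] = Xx$YXYyXxx
  rot[8] = x$YXYyXxxX
  rot[9] = $YXYyXxxXx
Sorted (with $ < everything):
  sorted[0] = $YXYyXxxXx  (last char: 'x')
  sorted[1] = XYyXxxXx$Y  (last char: 'Y')
  sorted[2] = Xx$YXYyXxx  (last char: 'x')
  sorted[3] = XxxXx$YXYy  (last char: 'y')
  sorted[4] = YXYyXxxXx$  (last char: '$')
  sorted[5] = YyXxxXx$YX  (last char: 'X')
  sorted[6] = x$YXYyXxxX  (last char: 'X')
  sorted[7] = xXx$YXYyXx  (last char: 'x')
  sorted[8] = xxXx$YXYyX  (last char: 'X')
  sorted[9] = yXxxXx$YXY  (last char: 'Y')
Last column: xYxy$XXxXY
Original string S is at sorted index 4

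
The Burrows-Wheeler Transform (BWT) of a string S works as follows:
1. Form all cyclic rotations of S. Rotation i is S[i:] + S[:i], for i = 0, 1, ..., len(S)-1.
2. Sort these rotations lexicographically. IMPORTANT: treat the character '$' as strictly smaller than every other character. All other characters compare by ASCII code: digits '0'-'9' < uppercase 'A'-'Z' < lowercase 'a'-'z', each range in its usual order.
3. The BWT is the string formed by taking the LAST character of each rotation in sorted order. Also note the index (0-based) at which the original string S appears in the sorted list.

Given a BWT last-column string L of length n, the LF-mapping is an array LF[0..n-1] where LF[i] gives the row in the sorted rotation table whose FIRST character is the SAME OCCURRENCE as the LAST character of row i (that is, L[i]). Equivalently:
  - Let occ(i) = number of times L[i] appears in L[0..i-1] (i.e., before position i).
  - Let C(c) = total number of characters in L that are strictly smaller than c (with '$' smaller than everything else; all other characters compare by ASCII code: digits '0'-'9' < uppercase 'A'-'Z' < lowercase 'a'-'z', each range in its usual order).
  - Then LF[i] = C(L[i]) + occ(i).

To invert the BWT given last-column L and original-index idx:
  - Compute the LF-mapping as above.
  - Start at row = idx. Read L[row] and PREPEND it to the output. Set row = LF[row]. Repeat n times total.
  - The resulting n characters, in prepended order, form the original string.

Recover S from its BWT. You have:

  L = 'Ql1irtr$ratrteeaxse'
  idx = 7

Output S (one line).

LF mapping: 2 9 1 8 10 15 11 0 12 3 16 13 17 5 6 4 18 14 7
Walk LF starting at row 7, prepending L[row]:
  step 1: row=7, L[7]='$', prepend. Next row=LF[7]=0
  step 2: row=0, L[0]='Q', prepend. Next row=LF[0]=2
  step 3: row=2, L[2]='1', prepend. Next row=LF[2]=1
  step 4: row=1, L[1]='l', prepend. Next row=LF[1]=9
  step 5: row=9, L[9]='a', prepend. Next row=LF[9]=3
  step 6: row=3, L[3]='i', prepend. Next row=LF[3]=8
  step 7: row=8, L[8]='r', prepend. Next row=LF[8]=12
  step 8: row=12, L[12]='t', prepend. Next row=LF[12]=17
  step 9: row=17, L[17]='s', prepend. Next row=LF[17]=14
  step 10: row=14, L[14]='e', prepend. Next row=LF[14]=6
  step 11: row=6, L[6]='r', prepend. Next row=LF[6]=11
  step 12: row=11, L[11]='r', prepend. Next row=LF[11]=13
  step 13: row=13, L[13]='e', prepend. Next row=LF[13]=5
  step 14: row=5, L[5]='t', prepend. Next row=LF[5]=15
  step 15: row=15, L[15]='a', prepend. Next row=LF[15]=4
  step 16: row=4, L[4]='r', prepend. Next row=LF[4]=10
  step 17: row=10, L[10]='t', prepend. Next row=LF[10]=16
  step 18: row=16, L[16]='x', prepend. Next row=LF[16]=18
  step 19: row=18, L[18]='e', prepend. Next row=LF[18]=7
Reversed output: extraterrestrial1Q$

Answer: extraterrestrial1Q$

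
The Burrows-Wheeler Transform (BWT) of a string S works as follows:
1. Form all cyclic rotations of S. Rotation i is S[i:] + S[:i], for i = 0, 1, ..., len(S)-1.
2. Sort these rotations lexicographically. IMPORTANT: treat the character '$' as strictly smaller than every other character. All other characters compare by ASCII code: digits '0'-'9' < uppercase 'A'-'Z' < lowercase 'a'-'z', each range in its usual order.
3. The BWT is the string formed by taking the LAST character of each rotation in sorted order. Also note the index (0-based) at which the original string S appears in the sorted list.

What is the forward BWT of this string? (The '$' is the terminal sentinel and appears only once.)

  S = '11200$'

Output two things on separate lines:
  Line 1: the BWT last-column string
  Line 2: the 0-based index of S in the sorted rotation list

Answer: 002$11
3

Derivation:
All 6 rotations (rotation i = S[i:]+S[:i]):
  rot[0] = 11200$
  rot[1] = 1200$1
  rot[2] = 200$11
  rot[3] = 00$112
  rot[4] = 0$1120
  rot[5] = $11200
Sorted (with $ < everything):
  sorted[0] = $11200  (last char: '0')
  sorted[1] = 0$1120  (last char: '0')
  sorted[2] = 00$112  (last char: '2')
  sorted[3] = 11200$  (last char: '$')
  sorted[4] = 1200$1  (last char: '1')
  sorted[5] = 200$11  (last char: '1')
Last column: 002$11
Original string S is at sorted index 3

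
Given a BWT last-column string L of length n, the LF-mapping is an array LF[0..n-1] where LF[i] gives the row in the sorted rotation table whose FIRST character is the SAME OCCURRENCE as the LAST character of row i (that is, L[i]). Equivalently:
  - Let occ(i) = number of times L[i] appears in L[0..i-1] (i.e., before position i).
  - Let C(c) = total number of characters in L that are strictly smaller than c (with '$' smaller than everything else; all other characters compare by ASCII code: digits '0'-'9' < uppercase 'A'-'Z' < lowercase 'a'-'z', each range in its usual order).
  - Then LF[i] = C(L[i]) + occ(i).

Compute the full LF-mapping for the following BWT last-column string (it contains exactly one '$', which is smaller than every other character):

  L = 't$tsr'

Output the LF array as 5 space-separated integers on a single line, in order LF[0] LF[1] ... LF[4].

Answer: 3 0 4 2 1

Derivation:
Char counts: '$':1, 'r':1, 's':1, 't':2
C (first-col start): C('$')=0, C('r')=1, C('s')=2, C('t')=3
L[0]='t': occ=0, LF[0]=C('t')+0=3+0=3
L[1]='$': occ=0, LF[1]=C('$')+0=0+0=0
L[2]='t': occ=1, LF[2]=C('t')+1=3+1=4
L[3]='s': occ=0, LF[3]=C('s')+0=2+0=2
L[4]='r': occ=0, LF[4]=C('r')+0=1+0=1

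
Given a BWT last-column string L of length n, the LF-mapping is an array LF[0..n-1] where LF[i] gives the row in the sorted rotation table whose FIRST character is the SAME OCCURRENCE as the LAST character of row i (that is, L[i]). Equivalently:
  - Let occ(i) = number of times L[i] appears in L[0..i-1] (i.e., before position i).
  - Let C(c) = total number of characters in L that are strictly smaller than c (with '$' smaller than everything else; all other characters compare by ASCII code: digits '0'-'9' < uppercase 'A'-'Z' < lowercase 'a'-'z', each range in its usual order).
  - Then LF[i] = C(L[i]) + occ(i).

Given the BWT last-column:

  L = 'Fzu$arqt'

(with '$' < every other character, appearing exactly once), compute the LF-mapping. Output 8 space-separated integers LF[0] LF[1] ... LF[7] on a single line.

Char counts: '$':1, 'F':1, 'a':1, 'q':1, 'r':1, 't':1, 'u':1, 'z':1
C (first-col start): C('$')=0, C('F')=1, C('a')=2, C('q')=3, C('r')=4, C('t')=5, C('u')=6, C('z')=7
L[0]='F': occ=0, LF[0]=C('F')+0=1+0=1
L[1]='z': occ=0, LF[1]=C('z')+0=7+0=7
L[2]='u': occ=0, LF[2]=C('u')+0=6+0=6
L[3]='$': occ=0, LF[3]=C('$')+0=0+0=0
L[4]='a': occ=0, LF[4]=C('a')+0=2+0=2
L[5]='r': occ=0, LF[5]=C('r')+0=4+0=4
L[6]='q': occ=0, LF[6]=C('q')+0=3+0=3
L[7]='t': occ=0, LF[7]=C('t')+0=5+0=5

Answer: 1 7 6 0 2 4 3 5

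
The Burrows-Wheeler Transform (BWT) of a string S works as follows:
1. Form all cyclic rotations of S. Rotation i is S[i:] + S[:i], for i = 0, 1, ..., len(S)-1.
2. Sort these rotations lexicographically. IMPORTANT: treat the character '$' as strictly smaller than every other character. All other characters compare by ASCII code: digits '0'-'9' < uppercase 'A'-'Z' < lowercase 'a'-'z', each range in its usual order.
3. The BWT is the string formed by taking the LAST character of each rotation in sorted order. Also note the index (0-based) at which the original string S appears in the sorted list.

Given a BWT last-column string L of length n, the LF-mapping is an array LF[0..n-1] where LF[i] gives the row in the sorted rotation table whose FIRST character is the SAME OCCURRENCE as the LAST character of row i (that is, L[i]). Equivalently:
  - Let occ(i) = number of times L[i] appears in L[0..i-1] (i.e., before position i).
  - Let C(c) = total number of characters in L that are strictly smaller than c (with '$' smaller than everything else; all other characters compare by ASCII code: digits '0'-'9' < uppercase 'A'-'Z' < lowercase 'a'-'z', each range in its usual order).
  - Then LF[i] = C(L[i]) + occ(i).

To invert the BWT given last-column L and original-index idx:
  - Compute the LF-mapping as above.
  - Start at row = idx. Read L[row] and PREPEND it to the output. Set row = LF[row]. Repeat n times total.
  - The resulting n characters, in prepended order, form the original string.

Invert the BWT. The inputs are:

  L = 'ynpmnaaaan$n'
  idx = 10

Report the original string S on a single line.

LF mapping: 11 6 10 5 7 1 2 3 4 8 0 9
Walk LF starting at row 10, prepending L[row]:
  step 1: row=10, L[10]='$', prepend. Next row=LF[10]=0
  step 2: row=0, L[0]='y', prepend. Next row=LF[0]=11
  step 3: row=11, L[11]='n', prepend. Next row=LF[11]=9
  step 4: row=9, L[9]='n', prepend. Next row=LF[9]=8
  step 5: row=8, L[8]='a', prepend. Next row=LF[8]=4
  step 6: row=4, L[4]='n', prepend. Next row=LF[4]=7
  step 7: row=7, L[7]='a', prepend. Next row=LF[7]=3
  step 8: row=3, L[3]='m', prepend. Next row=LF[3]=5
  step 9: row=5, L[5]='a', prepend. Next row=LF[5]=1
  step 10: row=1, L[1]='n', prepend. Next row=LF[1]=6
  step 11: row=6, L[6]='a', prepend. Next row=LF[6]=2
  step 12: row=2, L[2]='p', prepend. Next row=LF[2]=10
Reversed output: panamananny$

Answer: panamananny$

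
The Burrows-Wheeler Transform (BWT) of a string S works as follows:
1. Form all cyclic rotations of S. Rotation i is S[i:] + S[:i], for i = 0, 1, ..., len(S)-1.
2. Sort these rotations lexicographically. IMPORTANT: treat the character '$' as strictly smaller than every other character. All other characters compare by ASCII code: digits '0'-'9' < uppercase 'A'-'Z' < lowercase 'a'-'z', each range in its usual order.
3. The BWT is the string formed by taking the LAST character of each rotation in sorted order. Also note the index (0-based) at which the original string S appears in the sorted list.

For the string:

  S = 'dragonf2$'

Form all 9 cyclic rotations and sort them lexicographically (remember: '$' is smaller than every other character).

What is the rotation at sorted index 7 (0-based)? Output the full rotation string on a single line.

All 9 rotations (rotation i = S[i:]+S[:i]):
  rot[0] = dragonf2$
  rot[1] = ragonf2$d
  rot[2] = agonf2$dr
  rot[3] = gonf2$dra
  rot[4] = onf2$drag
  rot[5] = nf2$drago
  rot[6] = f2$dragon
  rot[7] = 2$dragonf
  rot[8] = $dragonf2
Sorted (with $ < everything):
  sorted[0] = $dragonf2
  sorted[1] = 2$dragonf
  sorted[2] = agonf2$dr
  sorted[3] = dragonf2$
  sorted[4] = f2$dragon
  sorted[5] = gonf2$dra
  sorted[6] = nf2$drago
  sorted[7] = onf2$drag
  sorted[8] = ragonf2$d
sorted[7] = onf2$drag

Answer: onf2$drag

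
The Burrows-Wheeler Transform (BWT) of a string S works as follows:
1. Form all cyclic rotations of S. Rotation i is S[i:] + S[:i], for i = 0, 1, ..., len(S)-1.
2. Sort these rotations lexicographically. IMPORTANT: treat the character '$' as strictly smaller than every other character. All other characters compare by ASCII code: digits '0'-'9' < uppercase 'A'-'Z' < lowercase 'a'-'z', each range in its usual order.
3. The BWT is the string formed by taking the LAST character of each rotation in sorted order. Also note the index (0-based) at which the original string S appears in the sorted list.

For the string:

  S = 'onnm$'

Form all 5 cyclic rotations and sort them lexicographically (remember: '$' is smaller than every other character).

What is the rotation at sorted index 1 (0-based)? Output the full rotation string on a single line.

Answer: m$onn

Derivation:
All 5 rotations (rotation i = S[i:]+S[:i]):
  rot[0] = onnm$
  rot[1] = nnm$o
  rot[2] = nm$on
  rot[3] = m$onn
  rot[4] = $onnm
Sorted (with $ < everything):
  sorted[0] = $onnm
  sorted[1] = m$onn
  sorted[2] = nm$on
  sorted[3] = nnm$o
  sorted[4] = onnm$
sorted[1] = m$onn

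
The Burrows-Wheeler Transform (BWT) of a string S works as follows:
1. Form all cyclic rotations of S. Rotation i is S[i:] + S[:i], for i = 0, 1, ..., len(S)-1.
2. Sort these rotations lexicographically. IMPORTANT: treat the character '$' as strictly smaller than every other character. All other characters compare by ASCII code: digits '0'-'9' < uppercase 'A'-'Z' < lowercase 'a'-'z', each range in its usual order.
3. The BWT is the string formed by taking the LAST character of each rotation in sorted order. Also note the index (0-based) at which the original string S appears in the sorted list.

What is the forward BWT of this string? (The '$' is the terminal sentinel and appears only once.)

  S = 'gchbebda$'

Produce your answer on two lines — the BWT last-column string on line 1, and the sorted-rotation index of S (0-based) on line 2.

All 9 rotations (rotation i = S[i:]+S[:i]):
  rot[0] = gchbebda$
  rot[1] = chbebda$g
  rot[2] = hbebda$gc
  rot[3] = bebda$gch
  rot[4] = ebda$gchb
  rot[5] = bda$gchbe
  rot[6] = da$gchbeb
  rot[7] = a$gchbebd
  rot[8] = $gchbebda
Sorted (with $ < everything):
  sorted[0] = $gchbebda  (last char: 'a')
  sorted[1] = a$gchbebd  (last char: 'd')
  sorted[2] = bda$gchbe  (last char: 'e')
  sorted[3] = bebda$gch  (last char: 'h')
  sorted[4] = chbebda$g  (last char: 'g')
  sorted[5] = da$gchbeb  (last char: 'b')
  sorted[6] = ebda$gchb  (last char: 'b')
  sorted[7] = gchbebda$  (last char: '$')
  sorted[8] = hbebda$gc  (last char: 'c')
Last column: adehgbb$c
Original string S is at sorted index 7

Answer: adehgbb$c
7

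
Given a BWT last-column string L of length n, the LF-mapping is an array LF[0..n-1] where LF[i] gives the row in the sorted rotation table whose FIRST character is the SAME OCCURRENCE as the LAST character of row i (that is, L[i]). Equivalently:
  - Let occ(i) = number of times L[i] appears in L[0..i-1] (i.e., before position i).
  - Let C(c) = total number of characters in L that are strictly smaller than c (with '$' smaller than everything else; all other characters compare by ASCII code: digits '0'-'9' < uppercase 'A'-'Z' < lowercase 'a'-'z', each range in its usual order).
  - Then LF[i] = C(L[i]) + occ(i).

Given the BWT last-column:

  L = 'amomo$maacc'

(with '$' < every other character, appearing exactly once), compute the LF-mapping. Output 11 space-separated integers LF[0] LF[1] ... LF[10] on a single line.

Char counts: '$':1, 'a':3, 'c':2, 'm':3, 'o':2
C (first-col start): C('$')=0, C('a')=1, C('c')=4, C('m')=6, C('o')=9
L[0]='a': occ=0, LF[0]=C('a')+0=1+0=1
L[1]='m': occ=0, LF[1]=C('m')+0=6+0=6
L[2]='o': occ=0, LF[2]=C('o')+0=9+0=9
L[3]='m': occ=1, LF[3]=C('m')+1=6+1=7
L[4]='o': occ=1, LF[4]=C('o')+1=9+1=10
L[5]='$': occ=0, LF[5]=C('$')+0=0+0=0
L[6]='m': occ=2, LF[6]=C('m')+2=6+2=8
L[7]='a': occ=1, LF[7]=C('a')+1=1+1=2
L[8]='a': occ=2, LF[8]=C('a')+2=1+2=3
L[9]='c': occ=0, LF[9]=C('c')+0=4+0=4
L[10]='c': occ=1, LF[10]=C('c')+1=4+1=5

Answer: 1 6 9 7 10 0 8 2 3 4 5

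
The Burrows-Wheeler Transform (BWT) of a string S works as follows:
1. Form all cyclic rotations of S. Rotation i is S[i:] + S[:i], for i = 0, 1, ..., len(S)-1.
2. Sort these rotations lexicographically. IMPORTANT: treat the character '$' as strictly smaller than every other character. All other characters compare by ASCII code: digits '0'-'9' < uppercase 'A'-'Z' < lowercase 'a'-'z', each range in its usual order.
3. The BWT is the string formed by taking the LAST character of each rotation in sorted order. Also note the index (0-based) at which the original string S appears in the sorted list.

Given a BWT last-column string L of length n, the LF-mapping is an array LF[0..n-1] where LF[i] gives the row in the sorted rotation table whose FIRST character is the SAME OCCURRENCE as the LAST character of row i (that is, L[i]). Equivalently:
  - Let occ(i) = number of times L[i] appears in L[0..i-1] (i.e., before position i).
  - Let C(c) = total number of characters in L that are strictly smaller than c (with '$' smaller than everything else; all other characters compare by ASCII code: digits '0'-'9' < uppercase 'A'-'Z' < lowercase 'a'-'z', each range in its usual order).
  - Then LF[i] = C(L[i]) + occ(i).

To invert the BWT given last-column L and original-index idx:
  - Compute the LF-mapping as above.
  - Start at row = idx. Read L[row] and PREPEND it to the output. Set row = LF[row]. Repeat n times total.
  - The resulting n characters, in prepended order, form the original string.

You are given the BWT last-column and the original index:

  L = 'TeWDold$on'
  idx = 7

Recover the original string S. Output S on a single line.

LF mapping: 2 5 3 1 8 6 4 0 9 7
Walk LF starting at row 7, prepending L[row]:
  step 1: row=7, L[7]='$', prepend. Next row=LF[7]=0
  step 2: row=0, L[0]='T', prepend. Next row=LF[0]=2
  step 3: row=2, L[2]='W', prepend. Next row=LF[2]=3
  step 4: row=3, L[3]='D', prepend. Next row=LF[3]=1
  step 5: row=1, L[1]='e', prepend. Next row=LF[1]=5
  step 6: row=5, L[5]='l', prepend. Next row=LF[5]=6
  step 7: row=6, L[6]='d', prepend. Next row=LF[6]=4
  step 8: row=4, L[4]='o', prepend. Next row=LF[4]=8
  step 9: row=8, L[8]='o', prepend. Next row=LF[8]=9
  step 10: row=9, L[9]='n', prepend. Next row=LF[9]=7
Reversed output: noodleDWT$

Answer: noodleDWT$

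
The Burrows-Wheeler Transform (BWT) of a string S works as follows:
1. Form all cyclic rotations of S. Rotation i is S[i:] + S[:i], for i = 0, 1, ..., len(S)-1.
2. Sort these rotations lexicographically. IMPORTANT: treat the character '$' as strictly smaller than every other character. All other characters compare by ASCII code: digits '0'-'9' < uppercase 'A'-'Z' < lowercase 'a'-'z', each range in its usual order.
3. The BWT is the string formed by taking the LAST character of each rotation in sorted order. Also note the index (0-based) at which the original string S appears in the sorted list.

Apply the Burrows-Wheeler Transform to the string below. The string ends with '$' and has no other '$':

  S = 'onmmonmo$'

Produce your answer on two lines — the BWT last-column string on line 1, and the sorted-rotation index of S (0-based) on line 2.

Answer: onnmoom$m
7

Derivation:
All 9 rotations (rotation i = S[i:]+S[:i]):
  rot[0] = onmmonmo$
  rot[1] = nmmonmo$o
  rot[2] = mmonmo$on
  rot[3] = monmo$onm
  rot[4] = onmo$onmm
  rot[5] = nmo$onmmo
  rot[6] = mo$onmmon
  rot[7] = o$onmmonm
  rot[8] = $onmmonmo
Sorted (with $ < everything):
  sorted[0] = $onmmonmo  (last char: 'o')
  sorted[1] = mmonmo$on  (last char: 'n')
  sorted[2] = mo$onmmon  (last char: 'n')
  sorted[3] = monmo$onm  (last char: 'm')
  sorted[4] = nmmonmo$o  (last char: 'o')
  sorted[5] = nmo$onmmo  (last char: 'o')
  sorted[6] = o$onmmonm  (last char: 'm')
  sorted[7] = onmmonmo$  (last char: '$')
  sorted[8] = onmo$onmm  (last char: 'm')
Last column: onnmoom$m
Original string S is at sorted index 7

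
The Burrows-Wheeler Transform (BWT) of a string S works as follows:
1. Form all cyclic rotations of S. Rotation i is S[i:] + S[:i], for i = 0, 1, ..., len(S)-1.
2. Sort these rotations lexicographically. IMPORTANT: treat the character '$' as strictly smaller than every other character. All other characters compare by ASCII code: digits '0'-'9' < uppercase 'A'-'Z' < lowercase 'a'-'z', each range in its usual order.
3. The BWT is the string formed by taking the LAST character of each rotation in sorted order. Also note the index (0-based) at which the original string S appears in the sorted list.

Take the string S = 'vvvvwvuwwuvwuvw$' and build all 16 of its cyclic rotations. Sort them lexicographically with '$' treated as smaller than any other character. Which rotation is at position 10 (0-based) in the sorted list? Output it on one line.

All 16 rotations (rotation i = S[i:]+S[:i]):
  rot[0] = vvvvwvuwwuvwuvw$
  rot[1] = vvvwvuwwuvwuvw$v
  rot[2] = vvwvuwwuvwuvw$vv
  rot[3] = vwvuwwuvwuvw$vvv
  rot[4] = wvuwwuvwuvw$vvvv
  rot[5] = vuwwuvwuvw$vvvvw
  rot[6] = uwwuvwuvw$vvvvwv
  rot[7] = wwuvwuvw$vvvvwvu
  rot[8] = wuvwuvw$vvvvwvuw
  rot[9] = uvwuvw$vvvvwvuww
  rot[10] = vwuvw$vvvvwvuwwu
  rot[11] = wuvw$vvvvwvuwwuv
  rot[12] = uvw$vvvvwvuwwuvw
  rot[13] = vw$vvvvwvuwwuvwu
  rot[14] = w$vvvvwvuwwuvwuv
  rot[15] = $vvvvwvuwwuvwuvw
Sorted (with $ < everything):
  sorted[0] = $vvvvwvuwwuvwuvw
  sorted[1] = uvw$vvvvwvuwwuvw
  sorted[2] = uvwuvw$vvvvwvuww
  sorted[3] = uwwuvwuvw$vvvvwv
  sorted[4] = vuwwuvwuvw$vvvvw
  sorted[5] = vvvvwvuwwuvwuvw$
  sorted[6] = vvvwvuwwuvwuvw$v
  sorted[7] = vvwvuwwuvwuvw$vv
  sorted[8] = vw$vvvvwvuwwuvwu
  sorted[9] = vwuvw$vvvvwvuwwu
  sorted[10] = vwvuwwuvwuvw$vvv
  sorted[11] = w$vvvvwvuwwuvwuv
  sorted[12] = wuvw$vvvvwvuwwuv
  sorted[13] = wuvwuvw$vvvvwvuw
  sorted[14] = wvuwwuvwuvw$vvvv
  sorted[15] = wwuvwuvw$vvvvwvu
sorted[10] = vwvuwwuvwuvw$vvv

Answer: vwvuwwuvwuvw$vvv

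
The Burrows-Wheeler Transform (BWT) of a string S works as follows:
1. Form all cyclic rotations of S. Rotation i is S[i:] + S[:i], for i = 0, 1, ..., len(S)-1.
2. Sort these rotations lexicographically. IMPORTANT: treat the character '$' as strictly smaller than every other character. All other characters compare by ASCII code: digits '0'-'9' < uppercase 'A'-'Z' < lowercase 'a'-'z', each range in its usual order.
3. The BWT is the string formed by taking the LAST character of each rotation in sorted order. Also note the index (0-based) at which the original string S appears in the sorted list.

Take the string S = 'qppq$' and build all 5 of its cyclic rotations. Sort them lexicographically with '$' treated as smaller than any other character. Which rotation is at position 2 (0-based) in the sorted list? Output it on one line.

Answer: pq$qp

Derivation:
All 5 rotations (rotation i = S[i:]+S[:i]):
  rot[0] = qppq$
  rot[1] = ppq$q
  rot[2] = pq$qp
  rot[3] = q$qpp
  rot[4] = $qppq
Sorted (with $ < everything):
  sorted[0] = $qppq
  sorted[1] = ppq$q
  sorted[2] = pq$qp
  sorted[3] = q$qpp
  sorted[4] = qppq$
sorted[2] = pq$qp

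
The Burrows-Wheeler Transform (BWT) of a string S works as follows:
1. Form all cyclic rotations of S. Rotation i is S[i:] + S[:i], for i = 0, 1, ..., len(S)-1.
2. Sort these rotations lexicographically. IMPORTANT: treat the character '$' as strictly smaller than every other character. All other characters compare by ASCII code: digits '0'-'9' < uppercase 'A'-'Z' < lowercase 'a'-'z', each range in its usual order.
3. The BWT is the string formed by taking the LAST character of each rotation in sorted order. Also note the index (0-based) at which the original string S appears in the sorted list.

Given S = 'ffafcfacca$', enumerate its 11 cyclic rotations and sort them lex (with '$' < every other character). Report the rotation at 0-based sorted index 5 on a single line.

Answer: cca$ffafcfa

Derivation:
All 11 rotations (rotation i = S[i:]+S[:i]):
  rot[0] = ffafcfacca$
  rot[1] = fafcfacca$f
  rot[2] = afcfacca$ff
  rot[3] = fcfacca$ffa
  rot[4] = cfacca$ffaf
  rot[5] = facca$ffafc
  rot[6] = acca$ffafcf
  rot[7] = cca$ffafcfa
  rot[8] = ca$ffafcfac
  rot[9] = a$ffafcfacc
  rot[10] = $ffafcfacca
Sorted (with $ < everything):
  sorted[0] = $ffafcfacca
  sorted[1] = a$ffafcfacc
  sorted[2] = acca$ffafcf
  sorted[3] = afcfacca$ff
  sorted[4] = ca$ffafcfac
  sorted[5] = cca$ffafcfa
  sorted[6] = cfacca$ffaf
  sorted[7] = facca$ffafc
  sorted[8] = fafcfacca$f
  sorted[9] = fcfacca$ffa
  sorted[10] = ffafcfacca$
sorted[5] = cca$ffafcfa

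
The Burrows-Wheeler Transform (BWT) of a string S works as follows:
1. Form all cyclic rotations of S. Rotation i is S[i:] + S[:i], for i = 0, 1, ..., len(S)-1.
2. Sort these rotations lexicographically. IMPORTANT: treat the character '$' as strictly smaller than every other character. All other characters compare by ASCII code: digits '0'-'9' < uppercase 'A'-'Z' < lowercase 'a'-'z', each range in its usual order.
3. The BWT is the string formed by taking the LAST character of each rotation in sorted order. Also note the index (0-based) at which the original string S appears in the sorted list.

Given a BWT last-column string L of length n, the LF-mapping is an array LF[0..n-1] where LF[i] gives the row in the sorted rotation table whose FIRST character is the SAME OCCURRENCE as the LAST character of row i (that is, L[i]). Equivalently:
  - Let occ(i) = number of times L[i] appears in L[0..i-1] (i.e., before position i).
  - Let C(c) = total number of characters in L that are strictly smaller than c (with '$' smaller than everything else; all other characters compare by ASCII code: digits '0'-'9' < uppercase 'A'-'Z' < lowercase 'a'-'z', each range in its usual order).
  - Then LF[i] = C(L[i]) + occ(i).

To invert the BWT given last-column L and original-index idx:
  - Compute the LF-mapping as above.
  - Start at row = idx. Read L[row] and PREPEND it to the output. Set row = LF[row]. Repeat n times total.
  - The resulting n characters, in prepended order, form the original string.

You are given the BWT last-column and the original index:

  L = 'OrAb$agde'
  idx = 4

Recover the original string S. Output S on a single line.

LF mapping: 2 8 1 4 0 3 7 5 6
Walk LF starting at row 4, prepending L[row]:
  step 1: row=4, L[4]='$', prepend. Next row=LF[4]=0
  step 2: row=0, L[0]='O', prepend. Next row=LF[0]=2
  step 3: row=2, L[2]='A', prepend. Next row=LF[2]=1
  step 4: row=1, L[1]='r', prepend. Next row=LF[1]=8
  step 5: row=8, L[8]='e', prepend. Next row=LF[8]=6
  step 6: row=6, L[6]='g', prepend. Next row=LF[6]=7
  step 7: row=7, L[7]='d', prepend. Next row=LF[7]=5
  step 8: row=5, L[5]='a', prepend. Next row=LF[5]=3
  step 9: row=3, L[3]='b', prepend. Next row=LF[3]=4
Reversed output: badgerAO$

Answer: badgerAO$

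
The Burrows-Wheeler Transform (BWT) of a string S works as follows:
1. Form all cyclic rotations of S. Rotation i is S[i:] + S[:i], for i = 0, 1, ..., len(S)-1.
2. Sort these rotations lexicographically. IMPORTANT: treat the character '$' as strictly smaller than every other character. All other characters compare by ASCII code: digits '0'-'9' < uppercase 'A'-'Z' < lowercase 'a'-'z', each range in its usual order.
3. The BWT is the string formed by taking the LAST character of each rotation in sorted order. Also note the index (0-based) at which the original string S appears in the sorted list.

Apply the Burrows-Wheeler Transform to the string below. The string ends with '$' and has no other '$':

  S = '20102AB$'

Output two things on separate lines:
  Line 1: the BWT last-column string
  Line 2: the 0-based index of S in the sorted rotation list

Answer: B210$02A
4

Derivation:
All 8 rotations (rotation i = S[i:]+S[:i]):
  rot[0] = 20102AB$
  rot[1] = 0102AB$2
  rot[2] = 102AB$20
  rot[3] = 02AB$201
  rot[4] = 2AB$2010
  rot[5] = AB$20102
  rot[6] = B$20102A
  rot[7] = $20102AB
Sorted (with $ < everything):
  sorted[0] = $20102AB  (last char: 'B')
  sorted[1] = 0102AB$2  (last char: '2')
  sorted[2] = 02AB$201  (last char: '1')
  sorted[3] = 102AB$20  (last char: '0')
  sorted[4] = 20102AB$  (last char: '$')
  sorted[5] = 2AB$2010  (last char: '0')
  sorted[6] = AB$20102  (last char: '2')
  sorted[7] = B$20102A  (last char: 'A')
Last column: B210$02A
Original string S is at sorted index 4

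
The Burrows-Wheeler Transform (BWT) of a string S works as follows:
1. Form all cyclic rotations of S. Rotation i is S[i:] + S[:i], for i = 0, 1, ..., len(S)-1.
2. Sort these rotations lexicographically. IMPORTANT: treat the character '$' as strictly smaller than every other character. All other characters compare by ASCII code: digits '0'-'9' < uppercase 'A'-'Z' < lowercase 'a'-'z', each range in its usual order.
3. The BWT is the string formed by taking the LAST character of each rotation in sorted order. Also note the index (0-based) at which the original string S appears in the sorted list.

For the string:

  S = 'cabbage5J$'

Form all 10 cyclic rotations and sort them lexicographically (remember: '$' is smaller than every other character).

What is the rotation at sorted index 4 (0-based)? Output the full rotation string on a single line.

Answer: age5J$cabb

Derivation:
All 10 rotations (rotation i = S[i:]+S[:i]):
  rot[0] = cabbage5J$
  rot[1] = abbage5J$c
  rot[2] = bbage5J$ca
  rot[3] = bage5J$cab
  rot[4] = age5J$cabb
  rot[5] = ge5J$cabba
  rot[6] = e5J$cabbag
  rot[7] = 5J$cabbage
  rot[8] = J$cabbage5
  rot[9] = $cabbage5J
Sorted (with $ < everything):
  sorted[0] = $cabbage5J
  sorted[1] = 5J$cabbage
  sorted[2] = J$cabbage5
  sorted[3] = abbage5J$c
  sorted[4] = age5J$cabb
  sorted[5] = bage5J$cab
  sorted[6] = bbage5J$ca
  sorted[7] = cabbage5J$
  sorted[8] = e5J$cabbag
  sorted[9] = ge5J$cabba
sorted[4] = age5J$cabb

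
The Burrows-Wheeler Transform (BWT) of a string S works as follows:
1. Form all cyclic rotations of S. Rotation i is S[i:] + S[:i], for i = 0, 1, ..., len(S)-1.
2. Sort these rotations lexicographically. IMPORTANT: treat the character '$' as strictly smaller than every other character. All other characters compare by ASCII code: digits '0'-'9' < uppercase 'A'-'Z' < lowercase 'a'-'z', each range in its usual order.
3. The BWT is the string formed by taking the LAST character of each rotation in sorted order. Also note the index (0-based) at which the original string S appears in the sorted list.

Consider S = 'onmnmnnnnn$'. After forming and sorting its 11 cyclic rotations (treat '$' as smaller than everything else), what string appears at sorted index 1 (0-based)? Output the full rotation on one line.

All 11 rotations (rotation i = S[i:]+S[:i]):
  rot[0] = onmnmnnnnn$
  rot[1] = nmnmnnnnn$o
  rot[2] = mnmnnnnn$on
  rot[3] = nmnnnnn$onm
  rot[4] = mnnnnn$onmn
  rot[5] = nnnnn$onmnm
  rot[6] = nnnn$onmnmn
  rot[7] = nnn$onmnmnn
  rot[8] = nn$onmnmnnn
  rot[9] = n$onmnmnnnn
  rot[10] = $onmnmnnnnn
Sorted (with $ < everything):
  sorted[0] = $onmnmnnnnn
  sorted[1] = mnmnnnnn$on
  sorted[2] = mnnnnn$onmn
  sorted[3] = n$onmnmnnnn
  sorted[4] = nmnmnnnnn$o
  sorted[5] = nmnnnnn$onm
  sorted[6] = nn$onmnmnnn
  sorted[7] = nnn$onmnmnn
  sorted[8] = nnnn$onmnmn
  sorted[9] = nnnnn$onmnm
  sorted[10] = onmnmnnnnn$
sorted[1] = mnmnnnnn$on

Answer: mnmnnnnn$on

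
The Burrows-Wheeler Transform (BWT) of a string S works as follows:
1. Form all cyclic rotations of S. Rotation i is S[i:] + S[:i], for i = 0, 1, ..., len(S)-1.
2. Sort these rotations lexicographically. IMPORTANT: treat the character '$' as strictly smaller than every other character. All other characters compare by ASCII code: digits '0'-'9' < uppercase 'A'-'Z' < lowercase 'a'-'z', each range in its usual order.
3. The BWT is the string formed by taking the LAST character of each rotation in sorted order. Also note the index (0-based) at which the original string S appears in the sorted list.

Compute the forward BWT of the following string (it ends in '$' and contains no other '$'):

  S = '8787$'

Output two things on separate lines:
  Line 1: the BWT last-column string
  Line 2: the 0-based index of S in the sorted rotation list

Answer: 7887$
4

Derivation:
All 5 rotations (rotation i = S[i:]+S[:i]):
  rot[0] = 8787$
  rot[1] = 787$8
  rot[2] = 87$87
  rot[3] = 7$878
  rot[4] = $8787
Sorted (with $ < everything):
  sorted[0] = $8787  (last char: '7')
  sorted[1] = 7$878  (last char: '8')
  sorted[2] = 787$8  (last char: '8')
  sorted[3] = 87$87  (last char: '7')
  sorted[4] = 8787$  (last char: '$')
Last column: 7887$
Original string S is at sorted index 4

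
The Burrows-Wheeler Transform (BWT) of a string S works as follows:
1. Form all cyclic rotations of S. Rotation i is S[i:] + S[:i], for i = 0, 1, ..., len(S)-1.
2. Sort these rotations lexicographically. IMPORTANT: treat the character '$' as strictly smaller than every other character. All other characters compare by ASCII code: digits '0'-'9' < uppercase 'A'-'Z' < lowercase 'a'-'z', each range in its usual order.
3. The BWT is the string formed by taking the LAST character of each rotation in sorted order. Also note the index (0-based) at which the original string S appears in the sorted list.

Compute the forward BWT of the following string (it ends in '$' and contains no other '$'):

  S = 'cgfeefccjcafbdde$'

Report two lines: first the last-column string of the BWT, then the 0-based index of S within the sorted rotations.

Answer: ecfjf$cbddfeaegcc
5

Derivation:
All 17 rotations (rotation i = S[i:]+S[:i]):
  rot[0] = cgfeefccjcafbdde$
  rot[1] = gfeefccjcafbdde$c
  rot[2] = feefccjcafbdde$cg
  rot[3] = eefccjcafbdde$cgf
  rot[4] = efccjcafbdde$cgfe
  rot[5] = fccjcafbdde$cgfee
  rot[6] = ccjcafbdde$cgfeef
  rot[7] = cjcafbdde$cgfeefc
  rot[8] = jcafbdde$cgfeefcc
  rot[9] = cafbdde$cgfeefccj
  rot[10] = afbdde$cgfeefccjc
  rot[11] = fbdde$cgfeefccjca
  rot[12] = bdde$cgfeefccjcaf
  rot[13] = dde$cgfeefccjcafb
  rot[14] = de$cgfeefccjcafbd
  rot[15] = e$cgfeefccjcafbdd
  rot[16] = $cgfeefccjcafbdde
Sorted (with $ < everything):
  sorted[0] = $cgfeefccjcafbdde  (last char: 'e')
  sorted[1] = afbdde$cgfeefccjc  (last char: 'c')
  sorted[2] = bdde$cgfeefccjcaf  (last char: 'f')
  sorted[3] = cafbdde$cgfeefccj  (last char: 'j')
  sorted[4] = ccjcafbdde$cgfeef  (last char: 'f')
  sorted[5] = cgfeefccjcafbdde$  (last char: '$')
  sorted[6] = cjcafbdde$cgfeefc  (last char: 'c')
  sorted[7] = dde$cgfeefccjcafb  (last char: 'b')
  sorted[8] = de$cgfeefccjcafbd  (last char: 'd')
  sorted[9] = e$cgfeefccjcafbdd  (last char: 'd')
  sorted[10] = eefccjcafbdde$cgf  (last char: 'f')
  sorted[11] = efccjcafbdde$cgfe  (last char: 'e')
  sorted[12] = fbdde$cgfeefccjca  (last char: 'a')
  sorted[13] = fccjcafbdde$cgfee  (last char: 'e')
  sorted[14] = feefccjcafbdde$cg  (last char: 'g')
  sorted[15] = gfeefccjcafbdde$c  (last char: 'c')
  sorted[16] = jcafbdde$cgfeefcc  (last char: 'c')
Last column: ecfjf$cbddfeaegcc
Original string S is at sorted index 5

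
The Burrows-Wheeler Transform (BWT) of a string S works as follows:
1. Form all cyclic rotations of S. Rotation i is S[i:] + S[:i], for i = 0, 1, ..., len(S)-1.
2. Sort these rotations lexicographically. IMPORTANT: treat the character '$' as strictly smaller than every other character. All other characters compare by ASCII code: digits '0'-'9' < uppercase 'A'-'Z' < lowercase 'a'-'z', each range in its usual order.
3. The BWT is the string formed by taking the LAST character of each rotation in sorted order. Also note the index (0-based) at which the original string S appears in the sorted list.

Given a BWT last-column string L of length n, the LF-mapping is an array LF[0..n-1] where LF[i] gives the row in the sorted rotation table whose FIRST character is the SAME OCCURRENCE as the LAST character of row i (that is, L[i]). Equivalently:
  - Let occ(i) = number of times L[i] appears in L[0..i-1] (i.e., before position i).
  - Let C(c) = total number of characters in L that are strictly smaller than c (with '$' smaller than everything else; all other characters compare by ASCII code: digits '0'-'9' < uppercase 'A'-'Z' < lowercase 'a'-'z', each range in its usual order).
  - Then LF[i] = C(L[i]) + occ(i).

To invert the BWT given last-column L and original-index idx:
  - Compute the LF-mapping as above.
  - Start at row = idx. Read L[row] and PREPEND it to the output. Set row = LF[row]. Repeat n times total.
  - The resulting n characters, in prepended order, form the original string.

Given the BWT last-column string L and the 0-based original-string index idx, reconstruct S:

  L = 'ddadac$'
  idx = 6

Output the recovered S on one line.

LF mapping: 4 5 1 6 2 3 0
Walk LF starting at row 6, prepending L[row]:
  step 1: row=6, L[6]='$', prepend. Next row=LF[6]=0
  step 2: row=0, L[0]='d', prepend. Next row=LF[0]=4
  step 3: row=4, L[4]='a', prepend. Next row=LF[4]=2
  step 4: row=2, L[2]='a', prepend. Next row=LF[2]=1
  step 5: row=1, L[1]='d', prepend. Next row=LF[1]=5
  step 6: row=5, L[5]='c', prepend. Next row=LF[5]=3
  step 7: row=3, L[3]='d', prepend. Next row=LF[3]=6
Reversed output: dcdaad$

Answer: dcdaad$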